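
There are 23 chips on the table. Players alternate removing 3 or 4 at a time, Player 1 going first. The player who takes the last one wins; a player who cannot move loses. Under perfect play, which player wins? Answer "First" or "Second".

Second

Compute winning (W) and losing (L) positions by backward induction:
i:   0  1  2  3  4  5  6  7  8  9 10 11 12 13 14 15 16 17 18 19 20 21 22 23
     L  L  L  W  W  W  W  L  L  L  W  W  W  W  L  L  L  W  W  W  W  L  L  L
Position 23 is L, so the second player wins.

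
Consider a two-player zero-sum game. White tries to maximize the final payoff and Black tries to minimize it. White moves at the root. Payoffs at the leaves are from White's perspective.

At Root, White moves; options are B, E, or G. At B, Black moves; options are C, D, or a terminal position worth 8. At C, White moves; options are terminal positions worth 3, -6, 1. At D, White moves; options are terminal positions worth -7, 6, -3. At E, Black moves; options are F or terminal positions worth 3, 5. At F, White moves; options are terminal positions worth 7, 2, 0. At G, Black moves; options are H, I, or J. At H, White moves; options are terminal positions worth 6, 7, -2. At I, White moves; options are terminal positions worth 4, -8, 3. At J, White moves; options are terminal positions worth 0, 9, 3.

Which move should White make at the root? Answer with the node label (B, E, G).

G

C (White): max(3, -6, 1) = 3
D (White): max(-7, 6, -3) = 6
B (Black): min(3, 6, 8) = 3
F (White): max(7, 2, 0) = 7
E (Black): min(7, 3, 5) = 3
H (White): max(6, 7, -2) = 7
I (White): max(4, -8, 3) = 4
J (White): max(0, 9, 3) = 9
G (Black): min(7, 4, 9) = 4
Root (White): max(3, 3, 4) = 4
White picks the child with the highest value: G (value 4).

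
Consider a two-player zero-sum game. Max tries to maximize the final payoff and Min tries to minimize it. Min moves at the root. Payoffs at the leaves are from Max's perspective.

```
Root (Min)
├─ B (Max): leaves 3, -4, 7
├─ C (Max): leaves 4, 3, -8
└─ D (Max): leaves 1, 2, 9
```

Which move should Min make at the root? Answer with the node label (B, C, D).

B (Max): max(3, -4, 7) = 7
C (Max): max(4, 3, -8) = 4
D (Max): max(1, 2, 9) = 9
Root (Min): min(7, 4, 9) = 4
Min picks the child with the lowest value: C (value 4).

C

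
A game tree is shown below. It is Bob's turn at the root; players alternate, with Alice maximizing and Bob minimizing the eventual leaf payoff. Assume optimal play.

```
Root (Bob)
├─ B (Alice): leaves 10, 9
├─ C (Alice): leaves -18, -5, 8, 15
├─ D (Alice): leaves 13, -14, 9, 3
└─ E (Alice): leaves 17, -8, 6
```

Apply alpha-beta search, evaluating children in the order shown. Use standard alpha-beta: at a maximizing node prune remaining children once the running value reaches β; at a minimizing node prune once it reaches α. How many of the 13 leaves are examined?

8

B [α=-∞,β=+∞]: v=10
C [α=-∞,β=10]: v=15
D [α=-∞,β=10]: v=13 after child 1 ≥ β → β-cutoff, skip 3
E [α=-∞,β=10]: v=17 after child 1 ≥ β → β-cutoff, skip 2
Root [α=-∞,β=+∞]: v=10
Leaves evaluated: 8 of 13.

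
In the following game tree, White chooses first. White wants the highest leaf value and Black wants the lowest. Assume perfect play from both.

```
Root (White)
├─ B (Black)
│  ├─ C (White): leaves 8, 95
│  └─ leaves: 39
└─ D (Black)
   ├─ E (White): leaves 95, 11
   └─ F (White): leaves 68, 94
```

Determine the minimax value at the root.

94

C (White): max(8, 95) = 95
B (Black): min(95, 39) = 39
E (White): max(95, 11) = 95
F (White): max(68, 94) = 94
D (Black): min(95, 94) = 94
Root (White): max(39, 94) = 94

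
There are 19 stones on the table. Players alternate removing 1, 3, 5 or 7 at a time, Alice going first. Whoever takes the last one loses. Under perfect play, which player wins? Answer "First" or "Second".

Mark each pile size as W (mover wins) or L (mover loses):
i:   0  1  2  3  4  5  6  7  8  9 10 11 12 13 14 15 16 17 18 19
     W  L  W  L  W  L  W  L  W  L  W  L  W  L  W  L  W  L  W  L
Position 19 is L, so the second player wins.

Second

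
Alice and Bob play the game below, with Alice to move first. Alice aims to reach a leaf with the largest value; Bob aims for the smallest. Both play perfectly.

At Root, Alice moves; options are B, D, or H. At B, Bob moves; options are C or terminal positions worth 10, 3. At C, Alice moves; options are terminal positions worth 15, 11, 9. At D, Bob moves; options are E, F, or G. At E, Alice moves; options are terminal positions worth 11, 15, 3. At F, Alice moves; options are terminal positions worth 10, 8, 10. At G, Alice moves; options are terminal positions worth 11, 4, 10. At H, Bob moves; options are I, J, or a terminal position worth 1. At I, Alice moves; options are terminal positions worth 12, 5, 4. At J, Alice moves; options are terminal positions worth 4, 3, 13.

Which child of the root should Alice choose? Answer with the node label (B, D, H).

C (Alice): max(15, 11, 9) = 15
B (Bob): min(15, 10, 3) = 3
E (Alice): max(11, 15, 3) = 15
F (Alice): max(10, 8, 10) = 10
G (Alice): max(11, 4, 10) = 11
D (Bob): min(15, 10, 11) = 10
I (Alice): max(12, 5, 4) = 12
J (Alice): max(4, 3, 13) = 13
H (Bob): min(12, 13, 1) = 1
Root (Alice): max(3, 10, 1) = 10
Alice picks the child with the highest value: D (value 10).

D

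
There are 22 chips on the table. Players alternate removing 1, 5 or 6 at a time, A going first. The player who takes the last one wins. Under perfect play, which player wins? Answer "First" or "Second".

Second

Positions where the player to move wins (W) vs loses (L):
i:   0  1  2  3  4  5  6  7  8  9 10 11 12 13 14 15 16 17 18 19 20 21 22
     L  W  L  W  L  W  W  W  W  W  W  L  W  L  W  L  W  W  W  W  W  W  L
Position 22 is L, so the second player wins.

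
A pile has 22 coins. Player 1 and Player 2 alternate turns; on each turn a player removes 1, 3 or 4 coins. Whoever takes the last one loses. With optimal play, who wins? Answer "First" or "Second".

Second

W/L table (W = player to move can force a win):
i:   0  1  2  3  4  5  6  7  8  9 10 11 12 13 14 15 16 17 18 19 20 21 22
     W  L  W  L  W  W  W  W  L  W  L  W  W  W  W  L  W  L  W  W  W  W  L
Position 22 is L, so the second player wins.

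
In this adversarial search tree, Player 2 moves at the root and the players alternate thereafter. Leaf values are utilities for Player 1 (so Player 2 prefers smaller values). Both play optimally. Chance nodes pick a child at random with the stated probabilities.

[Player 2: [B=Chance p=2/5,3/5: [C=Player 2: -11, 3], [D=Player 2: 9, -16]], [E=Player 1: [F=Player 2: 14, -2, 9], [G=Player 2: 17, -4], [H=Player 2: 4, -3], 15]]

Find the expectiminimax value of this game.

-14

C (Player 2): min(-11, 3) = -11
D (Player 2): min(9, -16) = -16
B (Chance): 2/5·-11 + 3/5·-16 = -14
F (Player 2): min(14, -2, 9) = -2
G (Player 2): min(17, -4) = -4
H (Player 2): min(4, -3) = -3
E (Player 1): max(-2, -4, -3, 15) = 15
Root (Player 2): min(-14, 15) = -14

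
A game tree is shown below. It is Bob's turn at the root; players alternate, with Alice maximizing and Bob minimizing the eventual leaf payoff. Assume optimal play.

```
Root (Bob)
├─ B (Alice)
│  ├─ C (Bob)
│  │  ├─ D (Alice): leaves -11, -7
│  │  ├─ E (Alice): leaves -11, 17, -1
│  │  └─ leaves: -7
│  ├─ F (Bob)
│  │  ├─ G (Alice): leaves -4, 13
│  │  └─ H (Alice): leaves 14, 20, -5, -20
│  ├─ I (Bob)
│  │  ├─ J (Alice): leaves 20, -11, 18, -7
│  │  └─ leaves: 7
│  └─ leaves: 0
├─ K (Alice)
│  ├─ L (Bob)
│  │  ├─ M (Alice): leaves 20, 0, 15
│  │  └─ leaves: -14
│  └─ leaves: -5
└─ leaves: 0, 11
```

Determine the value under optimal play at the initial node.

D (Alice): max(-11, -7) = -7
E (Alice): max(-11, 17, -1) = 17
C (Bob): min(-7, 17, -7) = -7
G (Alice): max(-4, 13) = 13
H (Alice): max(14, 20, -5, -20) = 20
F (Bob): min(13, 20) = 13
J (Alice): max(20, -11, 18, -7) = 20
I (Bob): min(20, 7) = 7
B (Alice): max(-7, 13, 7, 0) = 13
M (Alice): max(20, 0, 15) = 20
L (Bob): min(20, -14) = -14
K (Alice): max(-14, -5) = -5
Root (Bob): min(13, -5, 0, 11) = -5

-5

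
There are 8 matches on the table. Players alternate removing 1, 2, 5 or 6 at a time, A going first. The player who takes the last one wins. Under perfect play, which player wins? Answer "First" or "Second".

W/L table (W = player to move can force a win):
i:   0  1  2  3  4  5  6  7  8
     L  W  W  L  W  W  W  L  W
Position 8 is W, so the first player wins.

First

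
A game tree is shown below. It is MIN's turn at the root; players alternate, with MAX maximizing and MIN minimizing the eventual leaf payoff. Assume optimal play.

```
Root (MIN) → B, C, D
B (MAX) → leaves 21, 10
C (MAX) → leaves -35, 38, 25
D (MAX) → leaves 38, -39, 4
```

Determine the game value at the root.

21

B (MAX): max(21, 10) = 21
C (MAX): max(-35, 38, 25) = 38
D (MAX): max(38, -39, 4) = 38
Root (MIN): min(21, 38, 38) = 21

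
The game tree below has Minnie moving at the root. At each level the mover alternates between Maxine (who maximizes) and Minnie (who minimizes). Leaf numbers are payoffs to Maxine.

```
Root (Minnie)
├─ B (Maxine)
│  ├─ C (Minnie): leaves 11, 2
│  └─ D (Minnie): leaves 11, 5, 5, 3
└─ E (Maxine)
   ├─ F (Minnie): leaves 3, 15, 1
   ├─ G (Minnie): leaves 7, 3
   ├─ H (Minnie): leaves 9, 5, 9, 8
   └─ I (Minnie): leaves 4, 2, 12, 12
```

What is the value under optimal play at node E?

F: min(3, 15, 1) = 1
G: min(7, 3) = 3
H: min(9, 5, 9, 8) = 5
I: min(4, 2, 12, 12) = 2
E: max(1, 3, 5, 2) = 5

5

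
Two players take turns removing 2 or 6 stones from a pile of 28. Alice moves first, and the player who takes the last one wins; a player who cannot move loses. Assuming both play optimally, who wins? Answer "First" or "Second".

Second

i:   0  1  2  3  4  5  6  7  8  9 10 11 12 13 14 15 16 17 18 19 20 21 22 23 24 25 26 27 28
     L  L  W  W  L  L  W  W  L  L  W  W  L  L  W  W  L  L  W  W  L  L  W  W  L  L  W  W  L
Position 28 is L, so the second player wins.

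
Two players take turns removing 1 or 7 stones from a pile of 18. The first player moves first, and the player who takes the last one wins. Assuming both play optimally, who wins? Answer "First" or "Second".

Second

i:   0  1  2  3  4  5  6  7  8  9 10 11 12 13 14 15 16 17 18
     L  W  L  W  L  W  L  W  L  W  L  W  L  W  L  W  L  W  L
Position 18 is L, so the second player wins.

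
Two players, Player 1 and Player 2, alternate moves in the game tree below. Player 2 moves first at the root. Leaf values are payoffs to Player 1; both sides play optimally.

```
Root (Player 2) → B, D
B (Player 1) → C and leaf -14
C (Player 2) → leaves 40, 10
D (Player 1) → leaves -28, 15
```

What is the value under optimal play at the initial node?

C (Player 2): min(40, 10) = 10
B (Player 1): max(10, -14) = 10
D (Player 1): max(-28, 15) = 15
Root (Player 2): min(10, 15) = 10

10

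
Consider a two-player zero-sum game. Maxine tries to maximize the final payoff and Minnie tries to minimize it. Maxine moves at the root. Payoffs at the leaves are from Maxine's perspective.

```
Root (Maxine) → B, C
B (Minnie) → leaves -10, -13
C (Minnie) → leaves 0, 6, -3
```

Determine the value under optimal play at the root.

-3

B (Minnie): min(-10, -13) = -13
C (Minnie): min(0, 6, -3) = -3
Root (Maxine): max(-13, -3) = -3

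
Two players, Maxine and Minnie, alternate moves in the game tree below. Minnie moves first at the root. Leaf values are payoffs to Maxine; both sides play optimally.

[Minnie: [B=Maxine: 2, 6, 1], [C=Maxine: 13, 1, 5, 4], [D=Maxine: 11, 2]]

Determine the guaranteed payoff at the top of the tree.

B (Maxine): max(2, 6, 1) = 6
C (Maxine): max(13, 1, 5, 4) = 13
D (Maxine): max(11, 2) = 11
Root (Minnie): min(6, 13, 11) = 6

6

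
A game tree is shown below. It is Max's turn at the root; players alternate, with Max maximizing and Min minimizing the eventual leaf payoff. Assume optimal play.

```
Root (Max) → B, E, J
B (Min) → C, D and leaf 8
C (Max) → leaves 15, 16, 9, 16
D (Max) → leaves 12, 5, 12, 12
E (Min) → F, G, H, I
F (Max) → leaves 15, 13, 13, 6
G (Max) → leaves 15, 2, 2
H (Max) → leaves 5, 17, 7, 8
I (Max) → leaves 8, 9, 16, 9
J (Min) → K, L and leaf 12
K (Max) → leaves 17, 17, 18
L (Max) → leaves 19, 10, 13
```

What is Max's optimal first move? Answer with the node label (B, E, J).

C (Max): max(15, 16, 9, 16) = 16
D (Max): max(12, 5, 12, 12) = 12
B (Min): min(16, 12, 8) = 8
F (Max): max(15, 13, 13, 6) = 15
G (Max): max(15, 2, 2) = 15
H (Max): max(5, 17, 7, 8) = 17
I (Max): max(8, 9, 16, 9) = 16
E (Min): min(15, 15, 17, 16) = 15
K (Max): max(17, 17, 18) = 18
L (Max): max(19, 10, 13) = 19
J (Min): min(18, 19, 12) = 12
Root (Max): max(8, 15, 12) = 15
Max picks the child with the highest value: E (value 15).

E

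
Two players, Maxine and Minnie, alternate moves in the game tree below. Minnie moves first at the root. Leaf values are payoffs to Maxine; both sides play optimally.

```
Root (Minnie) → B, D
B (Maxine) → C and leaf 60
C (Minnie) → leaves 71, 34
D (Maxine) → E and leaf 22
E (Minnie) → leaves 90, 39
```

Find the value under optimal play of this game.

39

C (Minnie): min(71, 34) = 34
B (Maxine): max(34, 60) = 60
E (Minnie): min(90, 39) = 39
D (Maxine): max(39, 22) = 39
Root (Minnie): min(60, 39) = 39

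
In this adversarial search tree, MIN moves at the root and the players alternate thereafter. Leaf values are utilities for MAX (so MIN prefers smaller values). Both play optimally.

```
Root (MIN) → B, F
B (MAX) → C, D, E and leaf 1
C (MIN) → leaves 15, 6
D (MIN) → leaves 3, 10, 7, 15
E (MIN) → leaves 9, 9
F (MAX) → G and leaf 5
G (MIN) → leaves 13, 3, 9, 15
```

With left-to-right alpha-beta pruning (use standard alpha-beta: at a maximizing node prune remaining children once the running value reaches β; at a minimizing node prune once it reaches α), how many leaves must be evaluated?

C [α=-∞,β=+∞]: v=6
D [α=6,β=+∞]: v=3 after child 1 ≤ α → α-cutoff, skip 3
E [α=6,β=+∞]: v=9
B [α=-∞,β=+∞]: v=9
G [α=-∞,β=9]: v=3
F [α=-∞,β=9]: v=5
Root [α=-∞,β=+∞]: v=5
Leaves evaluated: 11 of 14.

11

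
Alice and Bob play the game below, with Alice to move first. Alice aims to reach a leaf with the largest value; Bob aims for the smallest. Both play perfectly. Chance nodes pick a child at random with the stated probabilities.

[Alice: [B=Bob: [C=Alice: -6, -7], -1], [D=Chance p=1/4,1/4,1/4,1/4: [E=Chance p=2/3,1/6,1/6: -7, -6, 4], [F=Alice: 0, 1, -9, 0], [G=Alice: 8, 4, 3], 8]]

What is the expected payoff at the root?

C (Alice): max(-6, -7) = -6
B (Bob): min(-6, -1) = -6
E (Chance): 2/3·-7 + 1/6·-6 + 1/6·4 = -5
F (Alice): max(0, 1, -9, 0) = 1
G (Alice): max(8, 4, 3) = 8
D (Chance): 1/4·-5 + 1/4·1 + 1/4·8 + 1/4·8 = 3
Root (Alice): max(-6, 3) = 3

3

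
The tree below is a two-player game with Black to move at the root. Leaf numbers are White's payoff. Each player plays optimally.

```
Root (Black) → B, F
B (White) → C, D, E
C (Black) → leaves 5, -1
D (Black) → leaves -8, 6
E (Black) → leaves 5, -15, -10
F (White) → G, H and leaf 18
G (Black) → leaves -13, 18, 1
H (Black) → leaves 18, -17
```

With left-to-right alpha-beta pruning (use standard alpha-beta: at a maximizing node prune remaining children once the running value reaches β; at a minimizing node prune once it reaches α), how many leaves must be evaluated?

C [α=-∞,β=+∞]: v=-1
D [α=-1,β=+∞]: v=-8 after child 1 ≤ α → α-cutoff, skip 1
E [α=-1,β=+∞]: v=-15 after child 2 ≤ α → α-cutoff, skip 1
B [α=-∞,β=+∞]: v=-1
G [α=-∞,β=-1]: v=-13
H [α=-13,β=-1]: v=-17
F [α=-∞,β=-1]: v=18
Root [α=-∞,β=+∞]: v=-1
Leaves evaluated: 11 of 13.

11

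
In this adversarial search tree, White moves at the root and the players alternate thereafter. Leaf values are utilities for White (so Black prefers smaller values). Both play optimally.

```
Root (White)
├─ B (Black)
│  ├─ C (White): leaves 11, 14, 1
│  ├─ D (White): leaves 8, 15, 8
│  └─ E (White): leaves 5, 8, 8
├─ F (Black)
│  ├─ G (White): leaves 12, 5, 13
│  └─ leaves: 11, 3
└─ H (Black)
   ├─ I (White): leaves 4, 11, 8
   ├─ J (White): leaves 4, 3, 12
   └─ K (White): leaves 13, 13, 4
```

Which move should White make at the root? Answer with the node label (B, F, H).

C (White): max(11, 14, 1) = 14
D (White): max(8, 15, 8) = 15
E (White): max(5, 8, 8) = 8
B (Black): min(14, 15, 8) = 8
G (White): max(12, 5, 13) = 13
F (Black): min(13, 11, 3) = 3
I (White): max(4, 11, 8) = 11
J (White): max(4, 3, 12) = 12
K (White): max(13, 13, 4) = 13
H (Black): min(11, 12, 13) = 11
Root (White): max(8, 3, 11) = 11
White picks the child with the highest value: H (value 11).

H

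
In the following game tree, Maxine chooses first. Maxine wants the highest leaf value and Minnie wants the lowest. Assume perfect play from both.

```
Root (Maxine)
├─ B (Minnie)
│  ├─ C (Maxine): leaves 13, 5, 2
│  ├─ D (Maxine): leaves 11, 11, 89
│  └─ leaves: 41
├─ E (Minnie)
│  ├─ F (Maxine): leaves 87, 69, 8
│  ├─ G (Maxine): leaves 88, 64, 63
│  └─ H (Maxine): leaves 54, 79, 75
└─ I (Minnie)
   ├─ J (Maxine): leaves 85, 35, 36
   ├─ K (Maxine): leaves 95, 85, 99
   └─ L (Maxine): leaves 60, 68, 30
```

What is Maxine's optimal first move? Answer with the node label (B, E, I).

E

C (Maxine): max(13, 5, 2) = 13
D (Maxine): max(11, 11, 89) = 89
B (Minnie): min(13, 89, 41) = 13
F (Maxine): max(87, 69, 8) = 87
G (Maxine): max(88, 64, 63) = 88
H (Maxine): max(54, 79, 75) = 79
E (Minnie): min(87, 88, 79) = 79
J (Maxine): max(85, 35, 36) = 85
K (Maxine): max(95, 85, 99) = 99
L (Maxine): max(60, 68, 30) = 68
I (Minnie): min(85, 99, 68) = 68
Root (Maxine): max(13, 79, 68) = 79
Maxine picks the child with the highest value: E (value 79).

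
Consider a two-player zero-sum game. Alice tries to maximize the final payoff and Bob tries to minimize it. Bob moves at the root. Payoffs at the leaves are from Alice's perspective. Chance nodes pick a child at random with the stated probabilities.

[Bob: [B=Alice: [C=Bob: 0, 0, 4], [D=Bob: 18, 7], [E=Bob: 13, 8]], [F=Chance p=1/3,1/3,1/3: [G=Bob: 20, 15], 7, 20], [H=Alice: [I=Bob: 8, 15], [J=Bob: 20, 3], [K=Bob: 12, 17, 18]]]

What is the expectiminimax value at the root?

8

C (Bob): min(0, 0, 4) = 0
D (Bob): min(18, 7) = 7
E (Bob): min(13, 8) = 8
B (Alice): max(0, 7, 8) = 8
G (Bob): min(20, 15) = 15
F (Chance): 1/3·15 + 1/3·7 + 1/3·20 = 14
I (Bob): min(8, 15) = 8
J (Bob): min(20, 3) = 3
K (Bob): min(12, 17, 18) = 12
H (Alice): max(8, 3, 12) = 12
Root (Bob): min(8, 14, 12) = 8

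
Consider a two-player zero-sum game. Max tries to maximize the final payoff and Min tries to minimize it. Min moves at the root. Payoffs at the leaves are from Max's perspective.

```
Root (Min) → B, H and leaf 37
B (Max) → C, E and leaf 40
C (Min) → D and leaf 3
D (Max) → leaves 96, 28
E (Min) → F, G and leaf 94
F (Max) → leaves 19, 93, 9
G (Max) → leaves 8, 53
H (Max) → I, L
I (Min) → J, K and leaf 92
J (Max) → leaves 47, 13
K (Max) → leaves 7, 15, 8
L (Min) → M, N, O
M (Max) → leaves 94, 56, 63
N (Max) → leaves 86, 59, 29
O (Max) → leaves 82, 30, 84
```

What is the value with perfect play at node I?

J: max(47, 13) = 47
K: max(7, 15, 8) = 15
I: min(47, 15, 92) = 15

15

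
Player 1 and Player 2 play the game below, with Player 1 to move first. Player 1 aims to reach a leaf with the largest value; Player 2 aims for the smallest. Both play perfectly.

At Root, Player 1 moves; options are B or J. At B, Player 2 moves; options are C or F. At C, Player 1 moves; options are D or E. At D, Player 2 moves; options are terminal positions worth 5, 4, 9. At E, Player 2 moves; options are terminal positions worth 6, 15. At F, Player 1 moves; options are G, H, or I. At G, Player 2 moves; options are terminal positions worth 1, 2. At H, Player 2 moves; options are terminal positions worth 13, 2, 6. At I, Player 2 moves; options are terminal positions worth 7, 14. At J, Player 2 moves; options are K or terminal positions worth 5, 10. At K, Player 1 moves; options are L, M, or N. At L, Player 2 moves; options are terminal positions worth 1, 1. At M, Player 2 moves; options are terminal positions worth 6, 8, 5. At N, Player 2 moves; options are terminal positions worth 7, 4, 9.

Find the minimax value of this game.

D (Player 2): min(5, 4, 9) = 4
E (Player 2): min(6, 15) = 6
C (Player 1): max(4, 6) = 6
G (Player 2): min(1, 2) = 1
H (Player 2): min(13, 2, 6) = 2
I (Player 2): min(7, 14) = 7
F (Player 1): max(1, 2, 7) = 7
B (Player 2): min(6, 7) = 6
L (Player 2): min(1, 1) = 1
M (Player 2): min(6, 8, 5) = 5
N (Player 2): min(7, 4, 9) = 4
K (Player 1): max(1, 5, 4) = 5
J (Player 2): min(5, 5, 10) = 5
Root (Player 1): max(6, 5) = 6

6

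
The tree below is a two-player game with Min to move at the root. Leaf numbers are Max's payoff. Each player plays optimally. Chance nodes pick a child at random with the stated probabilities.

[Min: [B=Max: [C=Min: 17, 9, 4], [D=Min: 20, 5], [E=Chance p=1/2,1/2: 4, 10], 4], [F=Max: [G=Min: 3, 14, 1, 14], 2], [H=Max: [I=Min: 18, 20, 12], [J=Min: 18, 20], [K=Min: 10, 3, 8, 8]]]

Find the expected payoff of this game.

2

C (Min): min(17, 9, 4) = 4
D (Min): min(20, 5) = 5
E (Chance): 1/2·4 + 1/2·10 = 7
B (Max): max(4, 5, 7, 4) = 7
G (Min): min(3, 14, 1, 14) = 1
F (Max): max(1, 2) = 2
I (Min): min(18, 20, 12) = 12
J (Min): min(18, 20) = 18
K (Min): min(10, 3, 8, 8) = 3
H (Max): max(12, 18, 3) = 18
Root (Min): min(7, 2, 18) = 2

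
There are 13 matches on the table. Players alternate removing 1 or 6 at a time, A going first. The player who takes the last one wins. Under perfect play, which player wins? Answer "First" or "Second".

First

Compute winning (W) and losing (L) positions by backward induction:
i:   0  1  2  3  4  5  6  7  8  9 10 11 12 13
     L  W  L  W  L  W  W  L  W  L  W  L  W  W
Position 13 is W, so the first player wins.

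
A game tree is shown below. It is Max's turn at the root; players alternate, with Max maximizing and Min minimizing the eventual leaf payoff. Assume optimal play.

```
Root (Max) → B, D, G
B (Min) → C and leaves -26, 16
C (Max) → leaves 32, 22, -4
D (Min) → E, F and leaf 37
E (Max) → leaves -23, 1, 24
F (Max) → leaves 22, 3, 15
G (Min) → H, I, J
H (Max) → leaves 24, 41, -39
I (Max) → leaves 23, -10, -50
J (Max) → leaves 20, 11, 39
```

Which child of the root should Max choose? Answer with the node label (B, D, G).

C (Max): max(32, 22, -4) = 32
B (Min): min(32, -26, 16) = -26
E (Max): max(-23, 1, 24) = 24
F (Max): max(22, 3, 15) = 22
D (Min): min(24, 22, 37) = 22
H (Max): max(24, 41, -39) = 41
I (Max): max(23, -10, -50) = 23
J (Max): max(20, 11, 39) = 39
G (Min): min(41, 23, 39) = 23
Root (Max): max(-26, 22, 23) = 23
Max picks the child with the highest value: G (value 23).

G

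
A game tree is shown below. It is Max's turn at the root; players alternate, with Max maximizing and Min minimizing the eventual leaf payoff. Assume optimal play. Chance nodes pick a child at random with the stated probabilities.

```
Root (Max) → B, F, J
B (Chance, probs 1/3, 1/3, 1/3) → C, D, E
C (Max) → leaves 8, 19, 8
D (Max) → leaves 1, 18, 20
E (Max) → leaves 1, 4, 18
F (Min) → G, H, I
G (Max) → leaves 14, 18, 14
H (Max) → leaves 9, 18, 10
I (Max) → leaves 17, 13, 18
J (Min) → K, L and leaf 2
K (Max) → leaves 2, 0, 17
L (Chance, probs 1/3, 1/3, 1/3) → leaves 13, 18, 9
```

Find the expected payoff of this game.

C (Max): max(8, 19, 8) = 19
D (Max): max(1, 18, 20) = 20
E (Max): max(1, 4, 18) = 18
B (Chance): 1/3·19 + 1/3·20 + 1/3·18 = 19
G (Max): max(14, 18, 14) = 18
H (Max): max(9, 18, 10) = 18
I (Max): max(17, 13, 18) = 18
F (Min): min(18, 18, 18) = 18
K (Max): max(2, 0, 17) = 17
L (Chance): 1/3·13 + 1/3·18 + 1/3·9 = 13.33
J (Min): min(17, 13.33, 2) = 2
Root (Max): max(19, 18, 2) = 19

19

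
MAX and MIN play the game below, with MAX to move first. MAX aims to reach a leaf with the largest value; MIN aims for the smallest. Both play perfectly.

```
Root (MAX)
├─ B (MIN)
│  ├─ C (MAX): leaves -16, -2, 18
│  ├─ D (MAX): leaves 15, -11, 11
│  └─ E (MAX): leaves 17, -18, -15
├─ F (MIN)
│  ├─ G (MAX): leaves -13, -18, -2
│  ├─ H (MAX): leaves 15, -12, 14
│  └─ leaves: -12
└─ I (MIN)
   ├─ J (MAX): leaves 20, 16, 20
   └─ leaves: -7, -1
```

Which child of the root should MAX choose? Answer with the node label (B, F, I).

B

C (MAX): max(-16, -2, 18) = 18
D (MAX): max(15, -11, 11) = 15
E (MAX): max(17, -18, -15) = 17
B (MIN): min(18, 15, 17) = 15
G (MAX): max(-13, -18, -2) = -2
H (MAX): max(15, -12, 14) = 15
F (MIN): min(-2, 15, -12) = -12
J (MAX): max(20, 16, 20) = 20
I (MIN): min(20, -7, -1) = -7
Root (MAX): max(15, -12, -7) = 15
MAX picks the child with the highest value: B (value 15).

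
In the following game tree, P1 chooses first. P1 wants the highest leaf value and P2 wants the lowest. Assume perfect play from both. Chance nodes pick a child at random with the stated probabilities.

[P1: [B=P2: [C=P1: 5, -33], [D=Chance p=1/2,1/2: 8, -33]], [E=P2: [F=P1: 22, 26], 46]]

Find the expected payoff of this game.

C (P1): max(5, -33) = 5
D (Chance): 1/2·8 + 1/2·-33 = -12.5
B (P2): min(5, -12.5) = -12.5
F (P1): max(22, 26) = 26
E (P2): min(26, 46) = 26
Root (P1): max(-12.5, 26) = 26

26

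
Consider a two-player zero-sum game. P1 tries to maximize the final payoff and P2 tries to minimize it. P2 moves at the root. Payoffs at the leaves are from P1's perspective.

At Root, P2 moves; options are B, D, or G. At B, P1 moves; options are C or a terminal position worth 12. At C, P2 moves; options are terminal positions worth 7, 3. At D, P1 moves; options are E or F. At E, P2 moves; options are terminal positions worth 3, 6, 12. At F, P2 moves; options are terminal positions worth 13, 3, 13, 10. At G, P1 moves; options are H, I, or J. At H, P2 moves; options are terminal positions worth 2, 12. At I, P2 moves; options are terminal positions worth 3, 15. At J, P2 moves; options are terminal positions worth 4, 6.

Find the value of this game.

C (P2): min(7, 3) = 3
B (P1): max(3, 12) = 12
E (P2): min(3, 6, 12) = 3
F (P2): min(13, 3, 13, 10) = 3
D (P1): max(3, 3) = 3
H (P2): min(2, 12) = 2
I (P2): min(3, 15) = 3
J (P2): min(4, 6) = 4
G (P1): max(2, 3, 4) = 4
Root (P2): min(12, 3, 4) = 3

3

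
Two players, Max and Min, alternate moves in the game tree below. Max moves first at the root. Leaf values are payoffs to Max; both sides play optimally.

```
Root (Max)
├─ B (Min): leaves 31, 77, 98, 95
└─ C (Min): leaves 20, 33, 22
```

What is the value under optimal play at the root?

31

B (Min): min(31, 77, 98, 95) = 31
C (Min): min(20, 33, 22) = 20
Root (Max): max(31, 20) = 31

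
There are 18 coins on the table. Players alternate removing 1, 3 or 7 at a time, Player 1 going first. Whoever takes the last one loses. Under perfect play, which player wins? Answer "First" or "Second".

Mark each pile size as W (mover wins) or L (mover loses):
i:   0  1  2  3  4  5  6  7  8  9 10 11 12 13 14 15 16 17 18
     W  L  W  L  W  L  W  L  W  L  W  L  W  L  W  L  W  L  W
Position 18 is W, so the first player wins.

First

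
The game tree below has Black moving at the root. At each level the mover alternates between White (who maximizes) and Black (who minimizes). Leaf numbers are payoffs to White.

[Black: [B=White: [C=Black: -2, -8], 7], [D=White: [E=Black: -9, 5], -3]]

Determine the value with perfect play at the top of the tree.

C (Black): min(-2, -8) = -8
B (White): max(-8, 7) = 7
E (Black): min(-9, 5) = -9
D (White): max(-9, -3) = -3
Root (Black): min(7, -3) = -3

-3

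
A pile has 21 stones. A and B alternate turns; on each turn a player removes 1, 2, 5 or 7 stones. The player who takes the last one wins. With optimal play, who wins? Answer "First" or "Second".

Second

Mark each pile size as W (mover wins) or L (mover loses):
i:   0  1  2  3  4  5  6  7  8  9 10 11 12 13 14 15 16 17 18 19 20 21
     L  W  W  L  W  W  L  W  W  L  W  W  L  W  W  L  W  W  L  W  W  L
Position 21 is L, so the second player wins.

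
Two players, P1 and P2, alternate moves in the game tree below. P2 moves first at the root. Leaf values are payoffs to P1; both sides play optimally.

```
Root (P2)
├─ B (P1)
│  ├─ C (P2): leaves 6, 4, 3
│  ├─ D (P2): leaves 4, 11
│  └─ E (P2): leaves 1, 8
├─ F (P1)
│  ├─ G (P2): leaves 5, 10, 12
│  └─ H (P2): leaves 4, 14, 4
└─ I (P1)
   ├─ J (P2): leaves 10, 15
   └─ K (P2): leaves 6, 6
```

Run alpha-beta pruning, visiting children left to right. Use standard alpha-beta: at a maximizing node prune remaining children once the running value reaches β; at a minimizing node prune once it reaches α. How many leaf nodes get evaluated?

11

C [α=-∞,β=+∞]: v=3
D [α=3,β=+∞]: v=4
E [α=4,β=+∞]: v=1 after child 1 ≤ α → α-cutoff, skip 1
B [α=-∞,β=+∞]: v=4
G [α=-∞,β=4]: v=5
F [α=-∞,β=4]: v=5 after child 1 ≥ β → β-cutoff, skip 1
J [α=-∞,β=4]: v=10
I [α=-∞,β=4]: v=10 after child 1 ≥ β → β-cutoff, skip 1
Root [α=-∞,β=+∞]: v=4
Leaves evaluated: 11 of 17.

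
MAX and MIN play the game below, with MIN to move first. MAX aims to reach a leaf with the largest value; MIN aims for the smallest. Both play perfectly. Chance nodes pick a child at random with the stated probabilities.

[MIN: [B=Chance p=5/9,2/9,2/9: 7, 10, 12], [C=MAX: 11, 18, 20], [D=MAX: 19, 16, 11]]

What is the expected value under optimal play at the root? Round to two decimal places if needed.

B (Chance): 5/9·7 + 2/9·10 + 2/9·12 = 8.78
C (MAX): max(11, 18, 20) = 20
D (MAX): max(19, 16, 11) = 19
Root (MIN): min(8.78, 20, 19) = 8.78

8.78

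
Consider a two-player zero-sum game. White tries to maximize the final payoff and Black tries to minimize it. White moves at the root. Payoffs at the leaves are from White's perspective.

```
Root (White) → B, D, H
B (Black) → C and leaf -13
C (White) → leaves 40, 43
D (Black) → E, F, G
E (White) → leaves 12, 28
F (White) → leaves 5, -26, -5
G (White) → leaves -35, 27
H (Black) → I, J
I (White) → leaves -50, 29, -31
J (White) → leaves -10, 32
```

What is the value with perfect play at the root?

29

C (White): max(40, 43) = 43
B (Black): min(43, -13) = -13
E (White): max(12, 28) = 28
F (White): max(5, -26, -5) = 5
G (White): max(-35, 27) = 27
D (Black): min(28, 5, 27) = 5
I (White): max(-50, 29, -31) = 29
J (White): max(-10, 32) = 32
H (Black): min(29, 32) = 29
Root (White): max(-13, 5, 29) = 29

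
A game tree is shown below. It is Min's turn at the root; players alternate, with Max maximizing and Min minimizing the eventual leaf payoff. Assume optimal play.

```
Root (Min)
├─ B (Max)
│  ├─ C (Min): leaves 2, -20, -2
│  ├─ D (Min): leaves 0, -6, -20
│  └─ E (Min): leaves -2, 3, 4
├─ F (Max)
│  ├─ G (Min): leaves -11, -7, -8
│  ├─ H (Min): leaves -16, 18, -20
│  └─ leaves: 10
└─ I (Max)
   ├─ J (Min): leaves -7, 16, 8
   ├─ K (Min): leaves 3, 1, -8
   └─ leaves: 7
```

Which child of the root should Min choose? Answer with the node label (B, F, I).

B

C (Min): min(2, -20, -2) = -20
D (Min): min(0, -6, -20) = -20
E (Min): min(-2, 3, 4) = -2
B (Max): max(-20, -20, -2) = -2
G (Min): min(-11, -7, -8) = -11
H (Min): min(-16, 18, -20) = -20
F (Max): max(-11, -20, 10) = 10
J (Min): min(-7, 16, 8) = -7
K (Min): min(3, 1, -8) = -8
I (Max): max(-7, -8, 7) = 7
Root (Min): min(-2, 10, 7) = -2
Min picks the child with the lowest value: B (value -2).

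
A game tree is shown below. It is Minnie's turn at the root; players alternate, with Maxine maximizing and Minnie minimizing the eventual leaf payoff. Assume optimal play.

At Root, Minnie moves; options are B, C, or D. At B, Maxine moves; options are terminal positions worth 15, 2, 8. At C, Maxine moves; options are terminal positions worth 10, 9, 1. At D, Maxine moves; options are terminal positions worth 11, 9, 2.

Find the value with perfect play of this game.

B (Maxine): max(15, 2, 8) = 15
C (Maxine): max(10, 9, 1) = 10
D (Maxine): max(11, 9, 2) = 11
Root (Minnie): min(15, 10, 11) = 10

10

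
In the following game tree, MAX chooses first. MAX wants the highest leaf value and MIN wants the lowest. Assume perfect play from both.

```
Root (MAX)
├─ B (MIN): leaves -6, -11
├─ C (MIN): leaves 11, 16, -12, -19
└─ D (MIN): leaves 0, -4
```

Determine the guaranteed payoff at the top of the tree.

B (MIN): min(-6, -11) = -11
C (MIN): min(11, 16, -12, -19) = -19
D (MIN): min(0, -4) = -4
Root (MAX): max(-11, -19, -4) = -4

-4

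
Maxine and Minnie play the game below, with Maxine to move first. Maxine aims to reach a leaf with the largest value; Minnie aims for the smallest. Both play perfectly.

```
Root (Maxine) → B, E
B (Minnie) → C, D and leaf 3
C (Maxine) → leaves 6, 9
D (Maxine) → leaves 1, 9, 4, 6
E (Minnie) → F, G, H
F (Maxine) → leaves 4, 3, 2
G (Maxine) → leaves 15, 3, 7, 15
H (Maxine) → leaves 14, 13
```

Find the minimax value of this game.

C (Maxine): max(6, 9) = 9
D (Maxine): max(1, 9, 4, 6) = 9
B (Minnie): min(9, 9, 3) = 3
F (Maxine): max(4, 3, 2) = 4
G (Maxine): max(15, 3, 7, 15) = 15
H (Maxine): max(14, 13) = 14
E (Minnie): min(4, 15, 14) = 4
Root (Maxine): max(3, 4) = 4

4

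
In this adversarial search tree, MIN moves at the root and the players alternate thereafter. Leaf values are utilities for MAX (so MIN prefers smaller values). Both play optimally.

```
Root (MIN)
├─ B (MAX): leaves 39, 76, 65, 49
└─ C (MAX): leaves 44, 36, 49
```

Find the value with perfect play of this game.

B (MAX): max(39, 76, 65, 49) = 76
C (MAX): max(44, 36, 49) = 49
Root (MIN): min(76, 49) = 49

49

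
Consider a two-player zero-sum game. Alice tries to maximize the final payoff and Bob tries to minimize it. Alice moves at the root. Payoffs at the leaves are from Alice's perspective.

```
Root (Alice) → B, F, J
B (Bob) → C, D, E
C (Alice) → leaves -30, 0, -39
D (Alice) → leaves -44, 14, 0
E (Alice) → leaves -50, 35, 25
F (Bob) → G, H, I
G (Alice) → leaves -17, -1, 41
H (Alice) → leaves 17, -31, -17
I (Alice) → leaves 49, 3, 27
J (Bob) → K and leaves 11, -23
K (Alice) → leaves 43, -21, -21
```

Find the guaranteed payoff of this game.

17

C (Alice): max(-30, 0, -39) = 0
D (Alice): max(-44, 14, 0) = 14
E (Alice): max(-50, 35, 25) = 35
B (Bob): min(0, 14, 35) = 0
G (Alice): max(-17, -1, 41) = 41
H (Alice): max(17, -31, -17) = 17
I (Alice): max(49, 3, 27) = 49
F (Bob): min(41, 17, 49) = 17
K (Alice): max(43, -21, -21) = 43
J (Bob): min(43, 11, -23) = -23
Root (Alice): max(0, 17, -23) = 17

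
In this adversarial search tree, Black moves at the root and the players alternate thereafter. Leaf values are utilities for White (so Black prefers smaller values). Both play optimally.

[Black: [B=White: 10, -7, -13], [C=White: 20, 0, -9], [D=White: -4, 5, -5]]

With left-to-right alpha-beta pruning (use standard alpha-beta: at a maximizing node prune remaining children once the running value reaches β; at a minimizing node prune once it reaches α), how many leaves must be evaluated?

B [α=-∞,β=+∞]: v=10
C [α=-∞,β=10]: v=20 after child 1 ≥ β → β-cutoff, skip 2
D [α=-∞,β=10]: v=5
Root [α=-∞,β=+∞]: v=5
Leaves evaluated: 7 of 9.

7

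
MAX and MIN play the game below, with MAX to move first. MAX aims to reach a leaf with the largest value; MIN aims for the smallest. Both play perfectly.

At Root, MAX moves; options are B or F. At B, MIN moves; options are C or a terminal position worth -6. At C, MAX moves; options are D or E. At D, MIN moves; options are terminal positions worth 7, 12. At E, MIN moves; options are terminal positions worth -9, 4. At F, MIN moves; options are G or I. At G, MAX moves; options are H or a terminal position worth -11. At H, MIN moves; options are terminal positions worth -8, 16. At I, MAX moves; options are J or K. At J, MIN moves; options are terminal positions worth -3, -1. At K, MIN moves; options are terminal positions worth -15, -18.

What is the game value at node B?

D: min(7, 12) = 7
E: min(-9, 4) = -9
C: max(7, -9) = 7
B: min(7, -6) = -6

-6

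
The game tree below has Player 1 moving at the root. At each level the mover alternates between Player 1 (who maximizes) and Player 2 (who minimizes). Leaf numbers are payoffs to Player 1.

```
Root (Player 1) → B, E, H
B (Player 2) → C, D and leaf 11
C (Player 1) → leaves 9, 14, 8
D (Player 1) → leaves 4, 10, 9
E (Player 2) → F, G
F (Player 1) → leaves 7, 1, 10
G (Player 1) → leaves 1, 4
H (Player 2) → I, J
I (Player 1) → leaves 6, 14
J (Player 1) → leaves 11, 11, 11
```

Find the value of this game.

11

C (Player 1): max(9, 14, 8) = 14
D (Player 1): max(4, 10, 9) = 10
B (Player 2): min(14, 10, 11) = 10
F (Player 1): max(7, 1, 10) = 10
G (Player 1): max(1, 4) = 4
E (Player 2): min(10, 4) = 4
I (Player 1): max(6, 14) = 14
J (Player 1): max(11, 11, 11) = 11
H (Player 2): min(14, 11) = 11
Root (Player 1): max(10, 4, 11) = 11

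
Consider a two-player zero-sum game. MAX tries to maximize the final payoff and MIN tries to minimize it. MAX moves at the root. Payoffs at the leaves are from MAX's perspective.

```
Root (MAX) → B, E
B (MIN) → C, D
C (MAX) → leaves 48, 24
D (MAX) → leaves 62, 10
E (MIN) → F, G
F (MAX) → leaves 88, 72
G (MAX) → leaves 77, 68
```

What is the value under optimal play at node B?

C: max(48, 24) = 48
D: max(62, 10) = 62
B: min(48, 62) = 48

48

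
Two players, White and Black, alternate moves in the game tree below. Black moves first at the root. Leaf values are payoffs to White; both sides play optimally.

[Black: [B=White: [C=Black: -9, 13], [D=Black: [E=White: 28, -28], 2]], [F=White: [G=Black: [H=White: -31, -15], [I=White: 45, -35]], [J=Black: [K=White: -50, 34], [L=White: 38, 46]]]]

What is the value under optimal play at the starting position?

2

C (Black): min(-9, 13) = -9
E (White): max(28, -28) = 28
D (Black): min(28, 2) = 2
B (White): max(-9, 2) = 2
H (White): max(-31, -15) = -15
I (White): max(45, -35) = 45
G (Black): min(-15, 45) = -15
K (White): max(-50, 34) = 34
L (White): max(38, 46) = 46
J (Black): min(34, 46) = 34
F (White): max(-15, 34) = 34
Root (Black): min(2, 34) = 2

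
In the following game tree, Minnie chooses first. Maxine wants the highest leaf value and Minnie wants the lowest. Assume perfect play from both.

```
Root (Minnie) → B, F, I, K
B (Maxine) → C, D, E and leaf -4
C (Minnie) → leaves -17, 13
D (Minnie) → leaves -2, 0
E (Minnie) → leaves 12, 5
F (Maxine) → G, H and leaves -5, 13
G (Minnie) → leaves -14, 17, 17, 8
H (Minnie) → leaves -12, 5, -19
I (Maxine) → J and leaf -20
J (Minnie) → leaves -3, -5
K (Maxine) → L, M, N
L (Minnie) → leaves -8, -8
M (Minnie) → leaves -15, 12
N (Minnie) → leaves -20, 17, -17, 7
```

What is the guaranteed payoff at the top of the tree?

C (Minnie): min(-17, 13) = -17
D (Minnie): min(-2, 0) = -2
E (Minnie): min(12, 5) = 5
B (Maxine): max(-17, -2, 5, -4) = 5
G (Minnie): min(-14, 17, 17, 8) = -14
H (Minnie): min(-12, 5, -19) = -19
F (Maxine): max(-14, -19, -5, 13) = 13
J (Minnie): min(-3, -5) = -5
I (Maxine): max(-5, -20) = -5
L (Minnie): min(-8, -8) = -8
M (Minnie): min(-15, 12) = -15
N (Minnie): min(-20, 17, -17, 7) = -20
K (Maxine): max(-8, -15, -20) = -8
Root (Minnie): min(5, 13, -5, -8) = -8

-8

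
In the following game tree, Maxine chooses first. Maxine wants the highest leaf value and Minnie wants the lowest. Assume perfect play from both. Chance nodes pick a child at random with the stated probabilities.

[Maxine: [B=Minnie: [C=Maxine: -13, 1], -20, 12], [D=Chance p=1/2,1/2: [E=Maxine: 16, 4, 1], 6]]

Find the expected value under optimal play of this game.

11

C (Maxine): max(-13, 1) = 1
B (Minnie): min(1, -20, 12) = -20
E (Maxine): max(16, 4, 1) = 16
D (Chance): 1/2·16 + 1/2·6 = 11
Root (Maxine): max(-20, 11) = 11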